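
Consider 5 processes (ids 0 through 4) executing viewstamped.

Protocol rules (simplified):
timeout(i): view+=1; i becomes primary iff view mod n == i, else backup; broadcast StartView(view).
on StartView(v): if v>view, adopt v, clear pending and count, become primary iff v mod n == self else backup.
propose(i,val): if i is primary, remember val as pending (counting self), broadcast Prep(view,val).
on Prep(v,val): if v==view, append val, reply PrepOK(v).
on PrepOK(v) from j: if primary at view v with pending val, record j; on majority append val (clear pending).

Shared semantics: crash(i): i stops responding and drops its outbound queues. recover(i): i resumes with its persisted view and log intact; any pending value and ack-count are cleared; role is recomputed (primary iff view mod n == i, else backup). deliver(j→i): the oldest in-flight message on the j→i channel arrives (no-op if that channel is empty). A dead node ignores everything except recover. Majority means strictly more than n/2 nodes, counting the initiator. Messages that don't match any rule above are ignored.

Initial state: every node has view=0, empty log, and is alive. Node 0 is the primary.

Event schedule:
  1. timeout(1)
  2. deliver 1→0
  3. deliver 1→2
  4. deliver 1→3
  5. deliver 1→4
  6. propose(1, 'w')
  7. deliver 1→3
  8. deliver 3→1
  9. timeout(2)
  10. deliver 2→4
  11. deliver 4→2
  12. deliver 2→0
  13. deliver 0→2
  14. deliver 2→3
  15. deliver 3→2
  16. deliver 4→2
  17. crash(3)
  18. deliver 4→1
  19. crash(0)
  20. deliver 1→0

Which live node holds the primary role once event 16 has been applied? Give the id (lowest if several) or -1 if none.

step 1 timeout(1): 1={prim,v=1,log=-}
step 2 deliver 1→0: 0={back,v=1,log=-}
step 3 deliver 1→2: 2={back,v=1,log=-}
step 4 deliver 1→3: 3={back,v=1,log=-}
step 5 deliver 1→4: 4={back,v=1,log=-}
step 6 propose(1,'w'): —
step 7 deliver 1→3: 3={back,v=1,log=w}
step 8 deliver 3→1: —
step 9 timeout(2): 2={prim,v=2,log=-}
step 10 deliver 2→4: 4={back,v=2,log=-}
step 11 deliver 4→2: —
step 12 deliver 2→0: 0={back,v=2,log=-}
step 13 deliver 0→2: —
step 14 deliver 2→3: 3={back,v=2,log=w}
step 15 deliver 3→2: —
step 16 deliver 4→2: —

1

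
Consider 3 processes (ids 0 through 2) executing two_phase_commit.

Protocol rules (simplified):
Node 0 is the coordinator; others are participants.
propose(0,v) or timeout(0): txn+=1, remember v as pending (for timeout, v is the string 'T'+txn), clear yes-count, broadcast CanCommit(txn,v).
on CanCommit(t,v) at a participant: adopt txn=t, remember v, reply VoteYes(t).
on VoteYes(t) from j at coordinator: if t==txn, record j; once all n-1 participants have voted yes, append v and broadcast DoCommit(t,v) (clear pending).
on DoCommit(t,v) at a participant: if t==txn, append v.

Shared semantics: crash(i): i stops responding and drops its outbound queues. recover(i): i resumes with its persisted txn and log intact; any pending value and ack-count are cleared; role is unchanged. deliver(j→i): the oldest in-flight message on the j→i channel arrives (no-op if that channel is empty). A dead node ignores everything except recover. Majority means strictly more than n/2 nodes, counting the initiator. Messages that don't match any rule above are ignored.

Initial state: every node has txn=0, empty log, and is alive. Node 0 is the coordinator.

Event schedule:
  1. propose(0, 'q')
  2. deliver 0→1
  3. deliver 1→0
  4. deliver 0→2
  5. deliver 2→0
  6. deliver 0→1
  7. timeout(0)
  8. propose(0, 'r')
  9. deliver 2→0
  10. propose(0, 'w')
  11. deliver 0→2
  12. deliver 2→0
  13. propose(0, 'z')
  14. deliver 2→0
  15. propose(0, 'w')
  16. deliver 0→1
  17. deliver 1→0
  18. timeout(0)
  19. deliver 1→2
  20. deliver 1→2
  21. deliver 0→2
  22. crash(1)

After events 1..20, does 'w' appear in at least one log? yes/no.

1. propose(0,'q'):  <0:coor t1 ->
2. deliver 0→1:  <1:part t1 ->
3. deliver 1→0:  nop
4. deliver 0→2:  <2:part t1 ->
5. deliver 2→0:  <0:coor t1 q>
6. deliver 0→1:  <1:part t1 q>
7. timeout(0):  <0:coor t2 q>
8. propose(0,'r'):  <0:coor t3 q>
9. deliver 2→0:  nop
10. propose(0,'w'):  <0:coor t4 q>
11. deliver 0→2:  <2:part t1 q>
12. deliver 2→0:  nop
13. propose(0,'z'):  <0:coor t5 q>
14. deliver 2→0:  nop
15. propose(0,'w'):  <0:coor t6 q>
16. deliver 0→1:  <1:part t2 q>
17. deliver 1→0:  nop
18. timeout(0):  <0:coor t7 q>
19. deliver 1→2:  nop
20. deliver 1→2:  nop

no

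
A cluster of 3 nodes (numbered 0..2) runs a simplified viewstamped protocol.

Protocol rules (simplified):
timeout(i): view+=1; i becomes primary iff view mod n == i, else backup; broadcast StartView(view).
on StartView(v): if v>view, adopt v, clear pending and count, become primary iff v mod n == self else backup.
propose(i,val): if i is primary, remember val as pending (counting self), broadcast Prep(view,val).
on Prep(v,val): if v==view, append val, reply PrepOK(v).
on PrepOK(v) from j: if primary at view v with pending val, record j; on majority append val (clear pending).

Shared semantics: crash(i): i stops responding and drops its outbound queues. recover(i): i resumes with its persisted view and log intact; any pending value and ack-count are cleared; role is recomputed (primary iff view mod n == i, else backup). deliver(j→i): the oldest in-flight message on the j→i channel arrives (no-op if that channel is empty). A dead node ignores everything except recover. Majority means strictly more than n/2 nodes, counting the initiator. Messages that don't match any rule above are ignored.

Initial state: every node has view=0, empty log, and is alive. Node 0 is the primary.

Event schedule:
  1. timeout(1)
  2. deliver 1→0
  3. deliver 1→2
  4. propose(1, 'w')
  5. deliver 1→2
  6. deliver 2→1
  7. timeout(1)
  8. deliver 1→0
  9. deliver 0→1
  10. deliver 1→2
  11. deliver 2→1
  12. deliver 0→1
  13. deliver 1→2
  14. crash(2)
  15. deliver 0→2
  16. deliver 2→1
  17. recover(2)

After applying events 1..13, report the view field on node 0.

[1] timeout(1) → N1(prim v1 [-])
[2] deliver 1→0 → N0(back v1 [-])
[3] deliver 1→2 → N2(back v1 [-])
[4] propose(1,'w') → ∅
[5] deliver 1→2 → N2(back v1 [w])
[6] deliver 2→1 → N1(prim v1 [w])
[7] timeout(1) → N1(back v2 [w])
[8] deliver 1→0 → N0(back v1 [w])
[9] deliver 0→1 → ∅
[10] deliver 1→2 → N2(prim v2 [w])
[11] deliver 2→1 → ∅
[12] deliver 0→1 → ∅
[13] deliver 1→2 → ∅

1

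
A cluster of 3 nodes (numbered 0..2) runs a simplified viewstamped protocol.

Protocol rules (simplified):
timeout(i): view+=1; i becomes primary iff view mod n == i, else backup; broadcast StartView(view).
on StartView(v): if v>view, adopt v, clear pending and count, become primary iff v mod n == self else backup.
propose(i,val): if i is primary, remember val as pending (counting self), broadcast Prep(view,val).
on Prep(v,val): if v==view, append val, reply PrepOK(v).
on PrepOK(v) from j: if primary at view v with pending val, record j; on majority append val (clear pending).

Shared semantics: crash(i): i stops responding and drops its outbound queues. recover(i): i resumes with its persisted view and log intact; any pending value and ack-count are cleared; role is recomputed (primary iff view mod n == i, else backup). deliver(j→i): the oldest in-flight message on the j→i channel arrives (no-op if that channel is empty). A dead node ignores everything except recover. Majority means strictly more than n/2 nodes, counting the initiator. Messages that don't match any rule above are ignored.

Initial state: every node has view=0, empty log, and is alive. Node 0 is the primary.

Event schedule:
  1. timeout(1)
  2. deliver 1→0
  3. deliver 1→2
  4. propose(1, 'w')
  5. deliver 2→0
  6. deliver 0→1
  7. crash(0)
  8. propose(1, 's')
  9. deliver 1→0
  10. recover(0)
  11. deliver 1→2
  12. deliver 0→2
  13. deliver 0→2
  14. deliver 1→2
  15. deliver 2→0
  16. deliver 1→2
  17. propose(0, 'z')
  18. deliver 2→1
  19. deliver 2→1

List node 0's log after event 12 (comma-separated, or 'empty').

empty

[1] timeout(1) → N1(prim v1 [-])
[2] deliver 1→0 → N0(back v1 [-])
[3] deliver 1→2 → N2(back v1 [-])
[4] propose(1,'w') → ∅
[5] deliver 2→0 → ∅
[6] deliver 0→1 → ∅
[7] crash(0) → N0(✗back v1 [-])
[8] propose(1,'s') → ∅
[9] deliver 1→0 → ∅
[10] recover(0) → N0(back v1 [-])
[11] deliver 1→2 → N2(back v1 [w])
[12] deliver 0→2 → ∅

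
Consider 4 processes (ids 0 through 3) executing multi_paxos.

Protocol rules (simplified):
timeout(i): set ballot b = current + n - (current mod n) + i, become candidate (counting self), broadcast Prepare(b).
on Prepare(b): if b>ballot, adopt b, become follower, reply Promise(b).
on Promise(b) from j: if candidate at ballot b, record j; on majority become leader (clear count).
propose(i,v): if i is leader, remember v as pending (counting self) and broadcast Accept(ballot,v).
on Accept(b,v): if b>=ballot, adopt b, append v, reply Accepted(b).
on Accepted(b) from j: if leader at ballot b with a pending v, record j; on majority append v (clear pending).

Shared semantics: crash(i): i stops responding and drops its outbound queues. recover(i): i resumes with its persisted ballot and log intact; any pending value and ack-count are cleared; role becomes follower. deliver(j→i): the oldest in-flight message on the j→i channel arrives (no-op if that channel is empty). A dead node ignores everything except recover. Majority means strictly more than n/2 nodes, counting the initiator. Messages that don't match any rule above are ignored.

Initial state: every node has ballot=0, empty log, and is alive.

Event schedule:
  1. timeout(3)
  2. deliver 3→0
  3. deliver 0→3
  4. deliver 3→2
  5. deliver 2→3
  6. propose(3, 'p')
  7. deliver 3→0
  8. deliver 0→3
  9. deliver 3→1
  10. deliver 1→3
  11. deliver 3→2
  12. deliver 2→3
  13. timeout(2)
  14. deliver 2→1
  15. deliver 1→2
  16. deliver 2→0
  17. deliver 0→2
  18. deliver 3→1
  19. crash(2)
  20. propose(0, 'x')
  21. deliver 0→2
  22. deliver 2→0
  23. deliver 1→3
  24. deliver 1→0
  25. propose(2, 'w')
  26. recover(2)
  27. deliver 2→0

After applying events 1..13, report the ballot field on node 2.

after 1 — timeout(3): n3:cand/b7/[-]
after 2 — deliver 3→0: n0:foll/b7/[-]
after 3 — deliver 0→3: ·
after 4 — deliver 3→2: n2:foll/b7/[-]
after 5 — deliver 2→3: n3:lead/b7/[-]
after 6 — propose(3,'p'): ·
after 7 — deliver 3→0: n0:foll/b7/[p]
after 8 — deliver 0→3: ·
after 9 — deliver 3→1: n1:foll/b7/[-]
after 10 — deliver 1→3: ·
after 11 — deliver 3→2: n2:foll/b7/[p]
after 12 — deliver 2→3: n3:lead/b7/[p]
after 13 — timeout(2): n2:cand/b10/[p]

10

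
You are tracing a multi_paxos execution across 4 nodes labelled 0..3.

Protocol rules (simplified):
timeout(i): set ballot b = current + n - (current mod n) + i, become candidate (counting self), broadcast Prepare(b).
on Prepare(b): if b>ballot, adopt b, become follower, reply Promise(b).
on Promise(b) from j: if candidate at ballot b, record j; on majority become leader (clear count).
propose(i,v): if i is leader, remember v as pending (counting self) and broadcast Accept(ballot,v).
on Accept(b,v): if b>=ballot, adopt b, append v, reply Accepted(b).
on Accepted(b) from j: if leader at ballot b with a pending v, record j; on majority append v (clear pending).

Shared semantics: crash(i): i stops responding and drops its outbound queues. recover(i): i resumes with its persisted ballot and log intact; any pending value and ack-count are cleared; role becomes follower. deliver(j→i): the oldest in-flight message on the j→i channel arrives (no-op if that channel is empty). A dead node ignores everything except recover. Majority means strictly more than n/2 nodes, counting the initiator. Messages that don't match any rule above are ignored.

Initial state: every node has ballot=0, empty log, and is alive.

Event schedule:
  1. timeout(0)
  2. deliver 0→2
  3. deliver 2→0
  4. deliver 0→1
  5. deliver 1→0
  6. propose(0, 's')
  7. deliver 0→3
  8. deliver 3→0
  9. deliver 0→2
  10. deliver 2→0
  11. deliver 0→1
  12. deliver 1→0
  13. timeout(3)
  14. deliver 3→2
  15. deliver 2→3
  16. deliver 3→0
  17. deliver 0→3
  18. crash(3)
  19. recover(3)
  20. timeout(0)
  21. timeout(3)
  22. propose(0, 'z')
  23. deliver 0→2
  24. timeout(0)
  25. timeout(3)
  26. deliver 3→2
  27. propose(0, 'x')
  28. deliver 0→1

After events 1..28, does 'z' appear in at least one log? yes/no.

no

[1] timeout(0) → N0(cand b4 [-])
[2] deliver 0→2 → N2(foll b4 [-])
[3] deliver 2→0 → ∅
[4] deliver 0→1 → N1(foll b4 [-])
[5] deliver 1→0 → N0(lead b4 [-])
[6] propose(0,'s') → ∅
[7] deliver 0→3 → N3(foll b4 [-])
[8] deliver 3→0 → ∅
[9] deliver 0→2 → N2(foll b4 [s])
[10] deliver 2→0 → ∅
[11] deliver 0→1 → N1(foll b4 [s])
[12] deliver 1→0 → N0(lead b4 [s])
[13] timeout(3) → N3(cand b11 [-])
[14] deliver 3→2 → N2(foll b11 [s])
[15] deliver 2→3 → ∅
[16] deliver 3→0 → N0(foll b11 [s])
[17] deliver 0→3 → ∅
[18] crash(3) → N3(✗cand b11 [-])
[19] recover(3) → N3(foll b11 [-])
[20] timeout(0) → N0(cand b12 [s])
[21] timeout(3) → N3(cand b15 [-])
[22] propose(0,'z') → ∅
[23] deliver 0→2 → N2(foll b12 [s])
[24] timeout(0) → N0(cand b16 [s])
[25] timeout(3) → N3(cand b19 [-])
[26] deliver 3→2 → N2(foll b15 [s])
[27] propose(0,'x') → ∅
[28] deliver 0→1 → N1(foll b12 [s])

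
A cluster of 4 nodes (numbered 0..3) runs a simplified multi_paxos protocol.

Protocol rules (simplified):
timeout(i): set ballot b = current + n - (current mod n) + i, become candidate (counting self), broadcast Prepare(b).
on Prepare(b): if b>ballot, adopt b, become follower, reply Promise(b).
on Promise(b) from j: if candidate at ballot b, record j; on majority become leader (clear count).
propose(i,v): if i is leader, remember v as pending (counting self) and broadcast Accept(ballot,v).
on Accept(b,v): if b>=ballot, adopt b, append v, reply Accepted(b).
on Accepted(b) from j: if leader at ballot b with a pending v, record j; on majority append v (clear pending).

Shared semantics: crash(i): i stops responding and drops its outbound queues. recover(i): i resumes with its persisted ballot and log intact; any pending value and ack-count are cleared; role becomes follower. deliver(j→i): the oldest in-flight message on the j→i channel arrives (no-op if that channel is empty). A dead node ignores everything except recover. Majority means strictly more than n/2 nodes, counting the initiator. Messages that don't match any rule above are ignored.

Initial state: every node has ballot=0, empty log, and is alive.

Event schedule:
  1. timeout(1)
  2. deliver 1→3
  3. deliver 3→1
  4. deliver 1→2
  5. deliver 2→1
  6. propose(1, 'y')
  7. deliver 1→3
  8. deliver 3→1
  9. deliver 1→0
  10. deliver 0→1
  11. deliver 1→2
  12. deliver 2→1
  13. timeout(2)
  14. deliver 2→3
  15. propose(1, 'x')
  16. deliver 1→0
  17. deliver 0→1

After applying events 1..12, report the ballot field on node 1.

after 1 — timeout(1): n1:cand/b5/[-]
after 2 — deliver 1→3: n3:foll/b5/[-]
after 3 — deliver 3→1: ·
after 4 — deliver 1→2: n2:foll/b5/[-]
after 5 — deliver 2→1: n1:lead/b5/[-]
after 6 — propose(1,'y'): ·
after 7 — deliver 1→3: n3:foll/b5/[y]
after 8 — deliver 3→1: ·
after 9 — deliver 1→0: n0:foll/b5/[-]
after 10 — deliver 0→1: ·
after 11 — deliver 1→2: n2:foll/b5/[y]
after 12 — deliver 2→1: n1:lead/b5/[y]

5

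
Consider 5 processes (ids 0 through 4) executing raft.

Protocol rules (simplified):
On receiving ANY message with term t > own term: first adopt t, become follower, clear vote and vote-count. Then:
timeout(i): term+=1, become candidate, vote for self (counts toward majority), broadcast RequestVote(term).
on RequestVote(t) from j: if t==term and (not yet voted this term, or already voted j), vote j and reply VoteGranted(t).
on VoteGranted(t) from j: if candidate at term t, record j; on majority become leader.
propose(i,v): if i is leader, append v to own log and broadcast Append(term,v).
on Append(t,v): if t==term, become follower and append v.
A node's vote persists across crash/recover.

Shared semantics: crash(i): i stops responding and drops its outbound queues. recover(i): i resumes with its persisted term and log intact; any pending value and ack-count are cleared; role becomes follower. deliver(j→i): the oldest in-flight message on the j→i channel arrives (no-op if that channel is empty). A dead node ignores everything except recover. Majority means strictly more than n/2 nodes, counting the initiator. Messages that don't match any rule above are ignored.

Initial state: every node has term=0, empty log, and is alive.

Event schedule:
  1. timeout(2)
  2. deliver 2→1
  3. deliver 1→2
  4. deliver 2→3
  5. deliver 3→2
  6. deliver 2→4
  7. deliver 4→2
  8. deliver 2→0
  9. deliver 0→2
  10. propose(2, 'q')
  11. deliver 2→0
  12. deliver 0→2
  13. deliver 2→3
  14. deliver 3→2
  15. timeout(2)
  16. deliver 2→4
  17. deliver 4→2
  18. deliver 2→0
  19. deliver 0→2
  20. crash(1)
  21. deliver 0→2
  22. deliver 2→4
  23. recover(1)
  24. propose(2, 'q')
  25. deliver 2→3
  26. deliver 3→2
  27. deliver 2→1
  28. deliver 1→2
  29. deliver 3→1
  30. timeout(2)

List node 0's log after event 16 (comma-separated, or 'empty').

q

e1 timeout(2): 2[cand,t=1,-]
e2 deliver 2→1: 1[foll,t=1,-]
e3 deliver 1→2: ·
e4 deliver 2→3: 3[foll,t=1,-]
e5 deliver 3→2: 2[lead,t=1,-]
e6 deliver 2→4: 4[foll,t=1,-]
e7 deliver 4→2: ·
e8 deliver 2→0: 0[foll,t=1,-]
e9 deliver 0→2: ·
e10 propose(2,'q'): 2[lead,t=1,q]
e11 deliver 2→0: 0[foll,t=1,q]
e12 deliver 0→2: ·
e13 deliver 2→3: 3[foll,t=1,q]
e14 deliver 3→2: ·
e15 timeout(2): 2[cand,t=2,q]
e16 deliver 2→4: 4[foll,t=1,q]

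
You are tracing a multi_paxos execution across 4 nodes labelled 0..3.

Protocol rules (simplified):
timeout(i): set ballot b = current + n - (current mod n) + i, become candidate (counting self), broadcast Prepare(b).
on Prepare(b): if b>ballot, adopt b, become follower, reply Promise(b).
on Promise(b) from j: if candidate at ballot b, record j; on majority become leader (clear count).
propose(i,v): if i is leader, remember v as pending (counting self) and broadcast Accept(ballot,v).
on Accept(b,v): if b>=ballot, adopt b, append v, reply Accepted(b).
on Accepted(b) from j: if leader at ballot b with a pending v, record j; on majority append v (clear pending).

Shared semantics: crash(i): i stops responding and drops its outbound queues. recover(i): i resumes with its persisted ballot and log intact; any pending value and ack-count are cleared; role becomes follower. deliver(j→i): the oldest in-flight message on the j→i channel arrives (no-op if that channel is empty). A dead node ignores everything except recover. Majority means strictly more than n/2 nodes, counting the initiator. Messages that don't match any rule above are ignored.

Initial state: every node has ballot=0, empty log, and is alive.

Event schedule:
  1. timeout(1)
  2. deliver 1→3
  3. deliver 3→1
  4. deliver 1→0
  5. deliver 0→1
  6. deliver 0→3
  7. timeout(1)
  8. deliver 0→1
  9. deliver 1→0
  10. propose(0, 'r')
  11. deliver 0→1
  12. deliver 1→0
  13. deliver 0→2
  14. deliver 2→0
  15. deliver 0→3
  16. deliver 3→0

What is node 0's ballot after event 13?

9

e1 timeout(1): 1[cand,b=5,-]
e2 deliver 1→3: 3[foll,b=5,-]
e3 deliver 3→1: ·
e4 deliver 1→0: 0[foll,b=5,-]
e5 deliver 0→1: 1[lead,b=5,-]
e6 deliver 0→3: ·
e7 timeout(1): 1[cand,b=9,-]
e8 deliver 0→1: ·
e9 deliver 1→0: 0[foll,b=9,-]
e10 propose(0,'r'): ·
e11 deliver 0→1: ·
e12 deliver 1→0: ·
e13 deliver 0→2: ·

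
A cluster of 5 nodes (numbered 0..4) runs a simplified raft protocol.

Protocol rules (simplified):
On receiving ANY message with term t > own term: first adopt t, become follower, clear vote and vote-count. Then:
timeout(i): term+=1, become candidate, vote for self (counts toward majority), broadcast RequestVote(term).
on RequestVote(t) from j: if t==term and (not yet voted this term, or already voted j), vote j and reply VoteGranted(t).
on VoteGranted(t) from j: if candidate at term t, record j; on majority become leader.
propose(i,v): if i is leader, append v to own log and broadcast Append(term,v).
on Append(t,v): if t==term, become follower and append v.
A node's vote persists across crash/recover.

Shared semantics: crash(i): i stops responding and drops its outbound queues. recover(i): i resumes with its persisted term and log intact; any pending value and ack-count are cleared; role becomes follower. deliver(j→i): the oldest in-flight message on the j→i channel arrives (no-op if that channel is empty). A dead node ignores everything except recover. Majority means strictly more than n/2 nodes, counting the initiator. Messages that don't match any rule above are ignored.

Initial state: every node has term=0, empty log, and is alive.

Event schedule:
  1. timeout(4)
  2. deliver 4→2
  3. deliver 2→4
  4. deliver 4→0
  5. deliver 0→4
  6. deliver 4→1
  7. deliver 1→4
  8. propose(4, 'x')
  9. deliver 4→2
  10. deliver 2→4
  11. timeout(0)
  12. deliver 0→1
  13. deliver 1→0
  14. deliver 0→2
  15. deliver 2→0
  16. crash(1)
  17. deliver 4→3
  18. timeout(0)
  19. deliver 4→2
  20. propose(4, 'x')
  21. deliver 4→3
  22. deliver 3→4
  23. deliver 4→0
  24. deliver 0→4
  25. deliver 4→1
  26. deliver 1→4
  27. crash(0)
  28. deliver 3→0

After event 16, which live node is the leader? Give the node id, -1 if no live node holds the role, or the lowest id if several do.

0

e1 timeout(4): 4[cand,t=1,-]
e2 deliver 4→2: 2[foll,t=1,-]
e3 deliver 2→4: ·
e4 deliver 4→0: 0[foll,t=1,-]
e5 deliver 0→4: 4[lead,t=1,-]
e6 deliver 4→1: 1[foll,t=1,-]
e7 deliver 1→4: ·
e8 propose(4,'x'): 4[lead,t=1,x]
e9 deliver 4→2: 2[foll,t=1,x]
e10 deliver 2→4: ·
e11 timeout(0): 0[cand,t=2,-]
e12 deliver 0→1: 1[foll,t=2,-]
e13 deliver 1→0: ·
e14 deliver 0→2: 2[foll,t=2,x]
e15 deliver 2→0: 0[lead,t=2,-]
e16 crash(1): 1[✗foll,t=2,-]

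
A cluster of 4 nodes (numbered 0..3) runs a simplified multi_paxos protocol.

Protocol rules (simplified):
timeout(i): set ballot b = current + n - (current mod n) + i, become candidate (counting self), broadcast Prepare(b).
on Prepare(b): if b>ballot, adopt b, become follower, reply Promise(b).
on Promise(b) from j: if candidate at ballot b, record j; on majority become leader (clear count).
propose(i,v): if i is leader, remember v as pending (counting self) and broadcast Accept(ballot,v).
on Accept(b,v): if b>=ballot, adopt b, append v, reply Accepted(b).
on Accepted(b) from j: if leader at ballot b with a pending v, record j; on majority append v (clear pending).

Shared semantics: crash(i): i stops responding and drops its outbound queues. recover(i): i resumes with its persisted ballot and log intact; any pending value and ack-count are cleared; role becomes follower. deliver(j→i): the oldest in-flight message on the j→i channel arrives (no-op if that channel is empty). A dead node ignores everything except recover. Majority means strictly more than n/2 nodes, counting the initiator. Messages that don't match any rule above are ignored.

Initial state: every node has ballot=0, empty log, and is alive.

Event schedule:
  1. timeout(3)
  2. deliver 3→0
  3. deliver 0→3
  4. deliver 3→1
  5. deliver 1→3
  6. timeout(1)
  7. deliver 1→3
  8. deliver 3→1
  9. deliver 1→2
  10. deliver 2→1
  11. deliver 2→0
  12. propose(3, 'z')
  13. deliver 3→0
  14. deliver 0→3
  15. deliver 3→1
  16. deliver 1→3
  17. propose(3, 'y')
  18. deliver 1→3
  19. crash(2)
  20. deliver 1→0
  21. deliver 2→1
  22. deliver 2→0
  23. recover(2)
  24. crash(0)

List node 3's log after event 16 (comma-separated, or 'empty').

step 1 timeout(3): 3={cand,b=7,log=-}
step 2 deliver 3→0: 0={foll,b=7,log=-}
step 3 deliver 0→3: —
step 4 deliver 3→1: 1={foll,b=7,log=-}
step 5 deliver 1→3: 3={lead,b=7,log=-}
step 6 timeout(1): 1={cand,b=9,log=-}
step 7 deliver 1→3: 3={foll,b=9,log=-}
step 8 deliver 3→1: —
step 9 deliver 1→2: 2={foll,b=9,log=-}
step 10 deliver 2→1: 1={lead,b=9,log=-}
step 11 deliver 2→0: —
step 12 propose(3,'z'): —
step 13 deliver 3→0: —
step 14 deliver 0→3: —
step 15 deliver 3→1: —
step 16 deliver 1→3: —

empty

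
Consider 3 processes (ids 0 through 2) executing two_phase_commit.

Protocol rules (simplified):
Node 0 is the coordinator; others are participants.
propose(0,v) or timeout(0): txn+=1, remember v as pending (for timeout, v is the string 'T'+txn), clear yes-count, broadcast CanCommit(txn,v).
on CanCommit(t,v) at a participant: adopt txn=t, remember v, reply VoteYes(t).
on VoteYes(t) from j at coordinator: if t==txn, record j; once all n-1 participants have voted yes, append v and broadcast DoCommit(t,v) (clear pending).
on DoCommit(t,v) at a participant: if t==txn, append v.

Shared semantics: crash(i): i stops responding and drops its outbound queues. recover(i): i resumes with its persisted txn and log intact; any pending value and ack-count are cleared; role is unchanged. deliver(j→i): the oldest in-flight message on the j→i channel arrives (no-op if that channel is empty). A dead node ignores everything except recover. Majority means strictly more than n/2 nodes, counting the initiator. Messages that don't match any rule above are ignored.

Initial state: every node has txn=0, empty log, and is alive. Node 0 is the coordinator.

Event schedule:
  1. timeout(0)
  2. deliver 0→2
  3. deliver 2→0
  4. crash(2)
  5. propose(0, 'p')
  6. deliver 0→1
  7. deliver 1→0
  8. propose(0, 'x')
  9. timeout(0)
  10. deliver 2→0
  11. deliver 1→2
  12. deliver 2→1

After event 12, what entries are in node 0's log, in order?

empty

after 1 — timeout(0): n0:coor/t1/[-]
after 2 — deliver 0→2: n2:part/t1/[-]
after 3 — deliver 2→0: ·
after 4 — crash(2): n2:✗part/t1/[-]
after 5 — propose(0,'p'): n0:coor/t2/[-]
after 6 — deliver 0→1: n1:part/t1/[-]
after 7 — deliver 1→0: ·
after 8 — propose(0,'x'): n0:coor/t3/[-]
after 9 — timeout(0): n0:coor/t4/[-]
after 10 — deliver 2→0: ·
after 11 — deliver 1→2: ·
after 12 — deliver 2→1: ·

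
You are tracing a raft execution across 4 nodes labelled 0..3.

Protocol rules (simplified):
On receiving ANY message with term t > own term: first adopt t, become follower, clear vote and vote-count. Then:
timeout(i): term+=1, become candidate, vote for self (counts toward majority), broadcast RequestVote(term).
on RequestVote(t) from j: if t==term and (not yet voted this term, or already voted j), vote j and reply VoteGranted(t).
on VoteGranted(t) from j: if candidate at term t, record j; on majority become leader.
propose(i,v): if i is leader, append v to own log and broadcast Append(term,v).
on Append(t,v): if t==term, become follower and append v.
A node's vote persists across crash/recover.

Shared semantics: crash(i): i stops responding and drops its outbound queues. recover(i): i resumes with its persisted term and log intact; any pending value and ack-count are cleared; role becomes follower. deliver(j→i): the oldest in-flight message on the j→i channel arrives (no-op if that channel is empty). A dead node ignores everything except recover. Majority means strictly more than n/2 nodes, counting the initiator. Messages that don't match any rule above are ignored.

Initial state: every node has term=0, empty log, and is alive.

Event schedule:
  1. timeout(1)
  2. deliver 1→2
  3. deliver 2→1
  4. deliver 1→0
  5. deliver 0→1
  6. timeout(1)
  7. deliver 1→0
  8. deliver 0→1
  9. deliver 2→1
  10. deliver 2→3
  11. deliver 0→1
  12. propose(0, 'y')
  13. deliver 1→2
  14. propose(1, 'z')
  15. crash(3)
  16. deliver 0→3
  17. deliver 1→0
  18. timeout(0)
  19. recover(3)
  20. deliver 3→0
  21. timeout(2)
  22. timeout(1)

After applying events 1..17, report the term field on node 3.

0

step 1 timeout(1): 1={cand,t=1,log=-}
step 2 deliver 1→2: 2={foll,t=1,log=-}
step 3 deliver 2→1: —
step 4 deliver 1→0: 0={foll,t=1,log=-}
step 5 deliver 0→1: 1={lead,t=1,log=-}
step 6 timeout(1): 1={cand,t=2,log=-}
step 7 deliver 1→0: 0={foll,t=2,log=-}
step 8 deliver 0→1: —
step 9 deliver 2→1: —
step 10 deliver 2→3: —
step 11 deliver 0→1: —
step 12 propose(0,'y'): —
step 13 deliver 1→2: 2={foll,t=2,log=-}
step 14 propose(1,'z'): —
step 15 crash(3): 3={✗foll,t=0,log=-}
step 16 deliver 0→3: —
step 17 deliver 1→0: —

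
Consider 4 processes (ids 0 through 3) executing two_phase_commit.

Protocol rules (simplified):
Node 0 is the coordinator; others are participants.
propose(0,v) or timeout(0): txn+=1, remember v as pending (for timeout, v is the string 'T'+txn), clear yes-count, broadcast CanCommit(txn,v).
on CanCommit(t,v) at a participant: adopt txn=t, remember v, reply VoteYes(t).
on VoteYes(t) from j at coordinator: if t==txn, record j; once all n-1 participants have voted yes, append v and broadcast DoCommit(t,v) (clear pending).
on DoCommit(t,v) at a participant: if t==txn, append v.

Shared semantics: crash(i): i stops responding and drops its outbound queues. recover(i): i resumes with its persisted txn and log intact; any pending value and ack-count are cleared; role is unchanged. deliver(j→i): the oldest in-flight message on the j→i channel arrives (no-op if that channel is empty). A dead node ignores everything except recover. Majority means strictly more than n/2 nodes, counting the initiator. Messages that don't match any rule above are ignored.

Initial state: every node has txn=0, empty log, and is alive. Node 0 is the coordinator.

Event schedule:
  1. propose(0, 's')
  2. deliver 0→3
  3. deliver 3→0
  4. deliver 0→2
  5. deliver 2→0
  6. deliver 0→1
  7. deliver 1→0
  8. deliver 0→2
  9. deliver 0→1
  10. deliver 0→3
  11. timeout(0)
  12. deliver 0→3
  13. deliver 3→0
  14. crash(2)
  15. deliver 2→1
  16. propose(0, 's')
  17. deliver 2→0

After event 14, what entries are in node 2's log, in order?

after 1 — propose(0,'s'): n0:coor/t1/[-]
after 2 — deliver 0→3: n3:part/t1/[-]
after 3 — deliver 3→0: ·
after 4 — deliver 0→2: n2:part/t1/[-]
after 5 — deliver 2→0: ·
after 6 — deliver 0→1: n1:part/t1/[-]
after 7 — deliver 1→0: n0:coor/t1/[s]
after 8 — deliver 0→2: n2:part/t1/[s]
after 9 — deliver 0→1: n1:part/t1/[s]
after 10 — deliver 0→3: n3:part/t1/[s]
after 11 — timeout(0): n0:coor/t2/[s]
after 12 — deliver 0→3: n3:part/t2/[s]
after 13 — deliver 3→0: ·
after 14 — crash(2): n2:✗part/t1/[s]

s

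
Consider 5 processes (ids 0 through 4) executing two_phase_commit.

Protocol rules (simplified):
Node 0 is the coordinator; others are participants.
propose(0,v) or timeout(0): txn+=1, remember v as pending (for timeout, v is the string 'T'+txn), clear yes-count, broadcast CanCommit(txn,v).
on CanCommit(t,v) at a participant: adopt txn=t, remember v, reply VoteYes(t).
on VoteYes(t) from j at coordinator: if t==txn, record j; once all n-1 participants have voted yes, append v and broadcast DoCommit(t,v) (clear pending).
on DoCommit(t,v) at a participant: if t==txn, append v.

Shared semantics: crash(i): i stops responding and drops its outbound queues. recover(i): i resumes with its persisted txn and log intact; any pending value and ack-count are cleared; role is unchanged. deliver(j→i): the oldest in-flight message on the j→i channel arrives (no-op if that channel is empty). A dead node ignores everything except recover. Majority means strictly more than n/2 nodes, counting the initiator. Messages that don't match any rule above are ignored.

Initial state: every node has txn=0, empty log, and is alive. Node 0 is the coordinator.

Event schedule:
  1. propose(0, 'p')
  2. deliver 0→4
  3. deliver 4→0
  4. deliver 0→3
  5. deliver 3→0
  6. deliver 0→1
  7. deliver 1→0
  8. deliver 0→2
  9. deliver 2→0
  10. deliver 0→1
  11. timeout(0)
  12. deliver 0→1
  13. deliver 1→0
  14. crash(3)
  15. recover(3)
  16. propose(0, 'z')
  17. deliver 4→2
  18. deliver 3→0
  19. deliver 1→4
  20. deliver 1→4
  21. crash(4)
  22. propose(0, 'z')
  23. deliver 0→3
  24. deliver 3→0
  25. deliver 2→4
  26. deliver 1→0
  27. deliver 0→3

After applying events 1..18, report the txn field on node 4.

step 1 propose(0,'p'): 0={coor,t=1,log=-}
step 2 deliver 0→4: 4={part,t=1,log=-}
step 3 deliver 4→0: —
step 4 deliver 0→3: 3={part,t=1,log=-}
step 5 deliver 3→0: —
step 6 deliver 0→1: 1={part,t=1,log=-}
step 7 deliver 1→0: —
step 8 deliver 0→2: 2={part,t=1,log=-}
step 9 deliver 2→0: 0={coor,t=1,log=p}
step 10 deliver 0→1: 1={part,t=1,log=p}
step 11 timeout(0): 0={coor,t=2,log=p}
step 12 deliver 0→1: 1={part,t=2,log=p}
step 13 deliver 1→0: —
step 14 crash(3): 3={✗part,t=1,log=-}
step 15 recover(3): 3={part,t=1,log=-}
step 16 propose(0,'z'): 0={coor,t=3,log=p}
step 17 deliver 4→2: —
step 18 deliver 3→0: —

1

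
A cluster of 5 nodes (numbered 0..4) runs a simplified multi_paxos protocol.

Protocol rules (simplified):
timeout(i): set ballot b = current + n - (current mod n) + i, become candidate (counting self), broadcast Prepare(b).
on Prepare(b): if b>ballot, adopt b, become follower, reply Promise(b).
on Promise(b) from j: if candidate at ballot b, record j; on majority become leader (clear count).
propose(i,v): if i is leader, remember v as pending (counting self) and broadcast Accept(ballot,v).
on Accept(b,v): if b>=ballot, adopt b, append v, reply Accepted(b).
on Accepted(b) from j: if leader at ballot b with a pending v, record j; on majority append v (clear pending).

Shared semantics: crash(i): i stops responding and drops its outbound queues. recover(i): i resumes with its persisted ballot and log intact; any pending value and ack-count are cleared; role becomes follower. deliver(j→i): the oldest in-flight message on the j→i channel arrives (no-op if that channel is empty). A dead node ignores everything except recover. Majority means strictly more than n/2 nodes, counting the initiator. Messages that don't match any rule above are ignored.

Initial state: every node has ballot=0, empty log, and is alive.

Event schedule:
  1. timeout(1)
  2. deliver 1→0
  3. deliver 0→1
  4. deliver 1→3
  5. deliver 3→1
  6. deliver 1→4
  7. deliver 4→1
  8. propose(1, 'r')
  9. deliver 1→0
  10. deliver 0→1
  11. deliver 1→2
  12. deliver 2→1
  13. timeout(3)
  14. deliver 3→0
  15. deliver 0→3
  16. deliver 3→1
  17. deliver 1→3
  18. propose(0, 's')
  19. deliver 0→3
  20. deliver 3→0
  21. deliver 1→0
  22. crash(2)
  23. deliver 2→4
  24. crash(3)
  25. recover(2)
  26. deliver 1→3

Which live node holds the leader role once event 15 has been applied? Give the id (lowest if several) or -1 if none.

1

step 1 timeout(1): 1={cand,b=6,log=-}
step 2 deliver 1→0: 0={foll,b=6,log=-}
step 3 deliver 0→1: —
step 4 deliver 1→3: 3={foll,b=6,log=-}
step 5 deliver 3→1: 1={lead,b=6,log=-}
step 6 deliver 1→4: 4={foll,b=6,log=-}
step 7 deliver 4→1: —
step 8 propose(1,'r'): —
step 9 deliver 1→0: 0={foll,b=6,log=r}
step 10 deliver 0→1: —
step 11 deliver 1→2: 2={foll,b=6,log=-}
step 12 deliver 2→1: —
step 13 timeout(3): 3={cand,b=13,log=-}
step 14 deliver 3→0: 0={foll,b=13,log=r}
step 15 deliver 0→3: —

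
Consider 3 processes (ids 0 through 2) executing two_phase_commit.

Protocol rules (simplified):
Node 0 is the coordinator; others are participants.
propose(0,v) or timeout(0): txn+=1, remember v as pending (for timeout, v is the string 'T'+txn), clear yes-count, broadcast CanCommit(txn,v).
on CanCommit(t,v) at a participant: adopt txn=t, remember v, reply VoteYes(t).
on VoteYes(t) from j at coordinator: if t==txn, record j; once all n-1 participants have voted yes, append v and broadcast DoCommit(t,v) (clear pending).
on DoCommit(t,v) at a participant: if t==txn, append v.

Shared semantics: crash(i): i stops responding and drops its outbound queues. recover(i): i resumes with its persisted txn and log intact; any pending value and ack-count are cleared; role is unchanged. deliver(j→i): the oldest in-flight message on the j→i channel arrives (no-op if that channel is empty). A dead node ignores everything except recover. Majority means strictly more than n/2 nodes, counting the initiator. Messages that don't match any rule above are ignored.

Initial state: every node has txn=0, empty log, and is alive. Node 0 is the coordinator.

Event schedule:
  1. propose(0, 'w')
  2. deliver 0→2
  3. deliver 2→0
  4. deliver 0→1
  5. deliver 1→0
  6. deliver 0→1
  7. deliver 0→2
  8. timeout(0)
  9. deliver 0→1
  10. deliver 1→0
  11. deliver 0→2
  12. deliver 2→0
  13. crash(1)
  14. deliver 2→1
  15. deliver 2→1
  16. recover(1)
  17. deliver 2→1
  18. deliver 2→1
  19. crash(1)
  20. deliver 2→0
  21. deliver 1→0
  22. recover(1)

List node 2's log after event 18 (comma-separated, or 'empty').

w

[1] propose(0,'w') → N0(coor t1 [-])
[2] deliver 0→2 → N2(part t1 [-])
[3] deliver 2→0 → ∅
[4] deliver 0→1 → N1(part t1 [-])
[5] deliver 1→0 → N0(coor t1 [w])
[6] deliver 0→1 → N1(part t1 [w])
[7] deliver 0→2 → N2(part t1 [w])
[8] timeout(0) → N0(coor t2 [w])
[9] deliver 0→1 → N1(part t2 [w])
[10] deliver 1→0 → ∅
[11] deliver 0→2 → N2(part t2 [w])
[12] deliver 2→0 → N0(coor t2 [w,T2])
[13] crash(1) → N1(✗part t2 [w])
[14] deliver 2→1 → ∅
[15] deliver 2→1 → ∅
[16] recover(1) → N1(part t2 [w])
[17] deliver 2→1 → ∅
[18] deliver 2→1 → ∅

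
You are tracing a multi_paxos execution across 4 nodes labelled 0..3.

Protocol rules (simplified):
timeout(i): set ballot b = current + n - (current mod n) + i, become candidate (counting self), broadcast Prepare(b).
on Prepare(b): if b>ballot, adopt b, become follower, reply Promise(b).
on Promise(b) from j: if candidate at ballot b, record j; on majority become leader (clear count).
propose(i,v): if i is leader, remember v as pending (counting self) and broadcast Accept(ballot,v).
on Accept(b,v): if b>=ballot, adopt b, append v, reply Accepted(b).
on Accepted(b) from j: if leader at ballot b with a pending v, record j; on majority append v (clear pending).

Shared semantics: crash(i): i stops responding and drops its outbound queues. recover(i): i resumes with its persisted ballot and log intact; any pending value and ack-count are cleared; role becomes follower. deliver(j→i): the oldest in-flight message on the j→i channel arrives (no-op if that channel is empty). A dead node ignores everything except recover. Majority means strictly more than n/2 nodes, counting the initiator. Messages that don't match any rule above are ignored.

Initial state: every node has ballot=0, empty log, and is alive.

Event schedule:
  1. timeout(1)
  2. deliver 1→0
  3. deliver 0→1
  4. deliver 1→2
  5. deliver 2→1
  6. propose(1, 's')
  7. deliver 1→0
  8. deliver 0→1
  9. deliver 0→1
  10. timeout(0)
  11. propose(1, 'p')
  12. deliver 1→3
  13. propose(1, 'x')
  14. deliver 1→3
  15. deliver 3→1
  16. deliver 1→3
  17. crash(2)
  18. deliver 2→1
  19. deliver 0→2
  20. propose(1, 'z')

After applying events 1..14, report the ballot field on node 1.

5

step 1 timeout(1): 1={cand,b=5,log=-}
step 2 deliver 1→0: 0={foll,b=5,log=-}
step 3 deliver 0→1: —
step 4 deliver 1→2: 2={foll,b=5,log=-}
step 5 deliver 2→1: 1={lead,b=5,log=-}
step 6 propose(1,'s'): —
step 7 deliver 1→0: 0={foll,b=5,log=s}
step 8 deliver 0→1: —
step 9 deliver 0→1: —
step 10 timeout(0): 0={cand,b=8,log=s}
step 11 propose(1,'p'): —
step 12 deliver 1→3: 3={foll,b=5,log=-}
step 13 propose(1,'x'): —
step 14 deliver 1→3: 3={foll,b=5,log=s}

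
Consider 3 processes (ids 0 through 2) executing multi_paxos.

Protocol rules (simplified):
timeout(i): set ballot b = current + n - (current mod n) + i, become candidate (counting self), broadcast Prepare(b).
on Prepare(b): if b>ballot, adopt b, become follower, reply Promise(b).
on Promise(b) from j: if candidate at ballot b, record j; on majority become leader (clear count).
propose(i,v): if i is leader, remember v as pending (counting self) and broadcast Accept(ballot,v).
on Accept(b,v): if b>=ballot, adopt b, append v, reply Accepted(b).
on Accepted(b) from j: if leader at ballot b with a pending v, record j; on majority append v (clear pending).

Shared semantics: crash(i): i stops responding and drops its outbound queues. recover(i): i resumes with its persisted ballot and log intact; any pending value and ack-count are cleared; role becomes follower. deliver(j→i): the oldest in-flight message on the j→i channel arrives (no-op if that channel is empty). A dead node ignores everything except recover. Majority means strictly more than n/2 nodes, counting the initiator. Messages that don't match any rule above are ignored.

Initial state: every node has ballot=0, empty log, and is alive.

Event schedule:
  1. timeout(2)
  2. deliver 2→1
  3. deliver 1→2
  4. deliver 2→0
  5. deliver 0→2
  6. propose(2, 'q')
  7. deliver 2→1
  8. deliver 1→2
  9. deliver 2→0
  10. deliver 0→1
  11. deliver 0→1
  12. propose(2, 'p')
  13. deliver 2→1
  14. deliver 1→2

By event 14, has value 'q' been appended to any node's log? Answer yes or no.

yes

1. timeout(2):  <2:cand b5 ->
2. deliver 2→1:  <1:foll b5 ->
3. deliver 1→2:  <2:lead b5 ->
4. deliver 2→0:  <0:foll b5 ->
5. deliver 0→2:  nop
6. propose(2,'q'):  nop
7. deliver 2→1:  <1:foll b5 q>
8. deliver 1→2:  <2:lead b5 q>
9. deliver 2→0:  <0:foll b5 q>
10. deliver 0→1:  nop
11. deliver 0→1:  nop
12. propose(2,'p'):  nop
13. deliver 2→1:  <1:foll b5 q,p>
14. deliver 1→2:  <2:lead b5 q,p>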